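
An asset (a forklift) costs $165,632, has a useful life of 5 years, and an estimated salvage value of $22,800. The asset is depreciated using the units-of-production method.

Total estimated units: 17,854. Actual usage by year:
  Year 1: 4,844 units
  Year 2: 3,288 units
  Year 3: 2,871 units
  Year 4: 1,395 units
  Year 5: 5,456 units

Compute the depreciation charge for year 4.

$11,160

Depreciable base = $165,632 − $22,800 = $142,832.
Rate = $142,832 / 17,854 units = $8 per unit.
Year 1: 4,844 × $8 = $38,752. Book value $126,880.
Year 2: 3,288 × $8 = $26,304. Book value $100,576.
Year 3: 2,871 × $8 = $22,968. Book value $77,608.
Year 4: 1,395 × $8 = $11,160. Book value $66,448.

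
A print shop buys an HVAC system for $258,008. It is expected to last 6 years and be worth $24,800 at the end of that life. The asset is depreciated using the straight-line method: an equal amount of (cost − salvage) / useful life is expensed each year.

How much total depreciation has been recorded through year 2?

$77,736

Depreciable base = $258,008 − $24,800 = $233,208.
Annual expense = $233,208 / 6 = $38,868.
End of year 1: book value $219,140.
End of year 2: book value $180,272.
Accumulated through year 2 = $258,008 − $180,272 = $77,736.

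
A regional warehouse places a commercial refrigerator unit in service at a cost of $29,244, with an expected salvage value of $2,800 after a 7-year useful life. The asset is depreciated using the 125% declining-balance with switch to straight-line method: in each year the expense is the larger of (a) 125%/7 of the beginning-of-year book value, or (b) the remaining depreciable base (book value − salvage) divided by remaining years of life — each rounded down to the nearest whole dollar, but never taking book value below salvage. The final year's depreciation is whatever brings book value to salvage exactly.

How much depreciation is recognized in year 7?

$3,353

Depreciable base = $29,244 − $2,800 = $26,444.
Year 1: DB = ⌊$29,244 × 125%/7⌋ = $5,222; SL = ⌊$26,444/7⌋ = $3,777 → take DB $5,222. Book value $24,022.
Year 2: DB = ⌊$24,022 × 125%/7⌋ = $4,289; SL = ⌊$21,222/6⌋ = $3,537 → take DB $4,289. Book value $19,733.
Year 3: DB = ⌊$19,733 × 125%/7⌋ = $3,523; SL = ⌊$16,933/5⌋ = $3,386 → take DB $3,523. Book value $16,210.
Year 4: DB = ⌊$16,210 × 125%/7⌋ = $2,894; SL = ⌊$13,410/4⌋ = $3,352 → take SL $3,352. Book value $12,858.
Year 5: DB = ⌊$12,858 × 125%/7⌋ = $2,296; SL = ⌊$10,058/3⌋ = $3,352 → take SL $3,352. Book value $9,506.
Year 6: DB = ⌊$9,506 × 125%/7⌋ = $1,697; SL = ⌊$6,706/2⌋ = $3,353 → take SL $3,353. Book value $6,153.
Year 7 (final): $6,153 − $2,800 = $3,353. Book value $2,800.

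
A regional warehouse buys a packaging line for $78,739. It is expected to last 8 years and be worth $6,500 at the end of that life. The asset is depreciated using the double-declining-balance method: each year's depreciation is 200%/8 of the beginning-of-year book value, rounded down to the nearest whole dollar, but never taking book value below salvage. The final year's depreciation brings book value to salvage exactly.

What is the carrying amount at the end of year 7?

$10,512

Depreciable base = $78,739 − $6,500 = $72,239.
Year 1: ⌊$78,739 × 200%/8⌋ = $19,684. Book value $59,055.
Year 2: ⌊$59,055 × 200%/8⌋ = $14,763. Book value $44,292.
Year 3: ⌊$44,292 × 200%/8⌋ = $11,073. Book value $33,219.
Year 4: ⌊$33,219 × 200%/8⌋ = $8,304. Book value $24,915.
Year 5: ⌊$24,915 × 200%/8⌋ = $6,228. Book value $18,687.
Year 6: ⌊$18,687 × 200%/8⌋ = $4,671. Book value $14,016.
Year 7: ⌊$14,016 × 200%/8⌋ = $3,504. Book value $10,512.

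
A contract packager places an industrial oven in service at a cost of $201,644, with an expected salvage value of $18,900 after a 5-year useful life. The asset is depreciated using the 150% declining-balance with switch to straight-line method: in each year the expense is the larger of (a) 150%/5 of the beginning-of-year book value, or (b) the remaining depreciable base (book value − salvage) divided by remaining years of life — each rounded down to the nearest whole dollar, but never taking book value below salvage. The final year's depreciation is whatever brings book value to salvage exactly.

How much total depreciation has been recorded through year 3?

Depreciable base = $201,644 − $18,900 = $182,744.
Year 1: DB = ⌊$201,644 × 150%/5⌋ = $60,493; SL = ⌊$182,744/5⌋ = $36,548 → take DB $60,493. Book value $141,151.
Year 2: DB = ⌊$141,151 × 150%/5⌋ = $42,345; SL = ⌊$122,251/4⌋ = $30,562 → take DB $42,345. Book value $98,806.
Year 3: DB = ⌊$98,806 × 150%/5⌋ = $29,641; SL = ⌊$79,906/3⌋ = $26,635 → take DB $29,641. Book value $69,165.
Accumulated through year 3 = $201,644 − $69,165 = $132,479.

$132,479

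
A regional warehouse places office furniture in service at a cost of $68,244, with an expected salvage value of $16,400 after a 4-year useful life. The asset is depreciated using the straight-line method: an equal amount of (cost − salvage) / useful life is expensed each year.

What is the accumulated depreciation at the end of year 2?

Depreciable base = $68,244 − $16,400 = $51,844.
Annual expense = $51,844 / 4 = $12,961.
End of year 1: book value $55,283.
End of year 2: book value $42,322.
Accumulated through year 2 = $68,244 − $42,322 = $25,922.

$25,922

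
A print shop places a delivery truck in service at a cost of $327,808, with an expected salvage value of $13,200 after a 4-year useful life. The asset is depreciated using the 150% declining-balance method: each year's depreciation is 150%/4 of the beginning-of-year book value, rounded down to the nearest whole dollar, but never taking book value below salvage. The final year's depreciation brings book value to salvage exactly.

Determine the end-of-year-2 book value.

Depreciable base = $327,808 − $13,200 = $314,608.
Year 1: ⌊$327,808 × 150%/4⌋ = $122,928. Book value $204,880.
Year 2: ⌊$204,880 × 150%/4⌋ = $76,830. Book value $128,050.

$128,050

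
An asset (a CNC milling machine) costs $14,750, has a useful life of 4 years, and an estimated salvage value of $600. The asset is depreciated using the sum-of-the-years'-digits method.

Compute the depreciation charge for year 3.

Depreciable base = $14,750 − $600 = $14,150.
Sum of the years' digits = 4+3+2+1 = 10.
Year 1: $14,150 × 4/10 = $5,660. Book value $9,090.
Year 2: $14,150 × 3/10 = $4,245. Book value $4,845.
Year 3: $14,150 × 2/10 = $2,830. Book value $2,015.

$2,830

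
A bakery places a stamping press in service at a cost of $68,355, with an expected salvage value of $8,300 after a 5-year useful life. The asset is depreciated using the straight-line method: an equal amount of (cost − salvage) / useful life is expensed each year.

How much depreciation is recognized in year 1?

$12,011

Depreciable base = $68,355 − $8,300 = $60,055.
Annual expense = $60,055 / 5 = $12,011.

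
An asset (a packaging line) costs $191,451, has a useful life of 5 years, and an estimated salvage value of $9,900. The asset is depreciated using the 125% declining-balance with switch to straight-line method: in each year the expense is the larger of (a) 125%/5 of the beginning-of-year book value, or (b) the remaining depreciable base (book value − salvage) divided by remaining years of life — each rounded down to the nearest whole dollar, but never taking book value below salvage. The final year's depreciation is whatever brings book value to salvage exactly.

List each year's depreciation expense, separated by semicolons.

$47,862; $35,897; $32,597; $32,597; $32,598

Depreciable base = $191,451 − $9,900 = $181,551.
Year 1: DB = ⌊$191,451 × 125%/5⌋ = $47,862; SL = ⌊$181,551/5⌋ = $36,310 → take DB $47,862. Book value $143,589.
Year 2: DB = ⌊$143,589 × 125%/5⌋ = $35,897; SL = ⌊$133,689/4⌋ = $33,422 → take DB $35,897. Book value $107,692.
Year 3: DB = ⌊$107,692 × 125%/5⌋ = $26,923; SL = ⌊$97,792/3⌋ = $32,597 → take SL $32,597. Book value $75,095.
Year 4: DB = ⌊$75,095 × 125%/5⌋ = $18,773; SL = ⌊$65,195/2⌋ = $32,597 → take SL $32,597. Book value $42,498.
Year 5 (final): $42,498 − $9,900 = $32,598. Book value $9,900.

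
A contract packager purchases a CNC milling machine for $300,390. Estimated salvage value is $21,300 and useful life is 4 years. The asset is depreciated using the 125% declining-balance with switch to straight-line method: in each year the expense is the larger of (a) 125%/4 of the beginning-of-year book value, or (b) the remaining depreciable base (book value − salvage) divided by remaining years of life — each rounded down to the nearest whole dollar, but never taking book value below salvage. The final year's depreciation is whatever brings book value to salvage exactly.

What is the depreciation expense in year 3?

Depreciable base = $300,390 − $21,300 = $279,090.
Year 1: DB = ⌊$300,390 × 125%/4⌋ = $93,871; SL = ⌊$279,090/4⌋ = $69,772 → take DB $93,871. Book value $206,519.
Year 2: DB = ⌊$206,519 × 125%/4⌋ = $64,537; SL = ⌊$185,219/3⌋ = $61,739 → take DB $64,537. Book value $141,982.
Year 3: DB = ⌊$141,982 × 125%/4⌋ = $44,369; SL = ⌊$120,682/2⌋ = $60,341 → take SL $60,341. Book value $81,641.

$60,341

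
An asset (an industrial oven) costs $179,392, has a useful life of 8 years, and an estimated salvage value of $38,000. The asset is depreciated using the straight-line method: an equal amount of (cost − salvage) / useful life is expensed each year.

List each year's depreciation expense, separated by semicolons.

Depreciable base = $179,392 − $38,000 = $141,392.
Annual expense = $141,392 / 8 = $17,674.
End of year 1: book value $161,718.
End of year 2: book value $144,044.
End of year 3: book value $126,370.
End of year 4: book value $108,696.
End of year 5: book value $91,022.
End of year 6: book value $73,348.
End of year 7: book value $55,674.
End of year 8: book value $38,000.

$17,674; $17,674; $17,674; $17,674; $17,674; $17,674; $17,674; $17,674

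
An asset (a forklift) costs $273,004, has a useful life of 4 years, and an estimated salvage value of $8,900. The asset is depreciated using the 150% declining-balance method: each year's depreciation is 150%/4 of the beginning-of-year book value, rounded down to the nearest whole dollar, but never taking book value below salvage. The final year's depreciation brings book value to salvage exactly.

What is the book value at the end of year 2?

$106,643

Depreciable base = $273,004 − $8,900 = $264,104.
Year 1: ⌊$273,004 × 150%/4⌋ = $102,376. Book value $170,628.
Year 2: ⌊$170,628 × 150%/4⌋ = $63,985. Book value $106,643.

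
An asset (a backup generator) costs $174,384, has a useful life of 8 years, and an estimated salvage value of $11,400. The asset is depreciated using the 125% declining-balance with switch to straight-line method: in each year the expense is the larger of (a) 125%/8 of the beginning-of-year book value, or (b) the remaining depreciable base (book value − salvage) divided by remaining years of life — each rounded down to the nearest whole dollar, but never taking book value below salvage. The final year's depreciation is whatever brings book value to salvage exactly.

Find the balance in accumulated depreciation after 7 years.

Depreciable base = $174,384 − $11,400 = $162,984.
Year 1: DB = ⌊$174,384 × 125%/8⌋ = $27,247; SL = ⌊$162,984/8⌋ = $20,373 → take DB $27,247. Book value $147,137.
Year 2: DB = ⌊$147,137 × 125%/8⌋ = $22,990; SL = ⌊$135,737/7⌋ = $19,391 → take DB $22,990. Book value $124,147.
Year 3: DB = ⌊$124,147 × 125%/8⌋ = $19,397; SL = ⌊$112,747/6⌋ = $18,791 → take DB $19,397. Book value $104,750.
Year 4: DB = ⌊$104,750 × 125%/8⌋ = $16,367; SL = ⌊$93,350/5⌋ = $18,670 → take SL $18,670. Book value $86,080.
Year 5: DB = ⌊$86,080 × 125%/8⌋ = $13,450; SL = ⌊$74,680/4⌋ = $18,670 → take SL $18,670. Book value $67,410.
Year 6: DB = ⌊$67,410 × 125%/8⌋ = $10,532; SL = ⌊$56,010/3⌋ = $18,670 → take SL $18,670. Book value $48,740.
Year 7: DB = ⌊$48,740 × 125%/8⌋ = $7,615; SL = ⌊$37,340/2⌋ = $18,670 → take SL $18,670. Book value $30,070.
Accumulated through year 7 = $174,384 − $30,070 = $144,314.

$144,314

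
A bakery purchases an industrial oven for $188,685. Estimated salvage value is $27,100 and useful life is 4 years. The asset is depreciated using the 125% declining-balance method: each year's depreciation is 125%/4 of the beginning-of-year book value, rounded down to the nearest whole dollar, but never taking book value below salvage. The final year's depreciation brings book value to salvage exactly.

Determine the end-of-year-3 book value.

$61,314

Depreciable base = $188,685 − $27,100 = $161,585.
Year 1: ⌊$188,685 × 125%/4⌋ = $58,964. Book value $129,721.
Year 2: ⌊$129,721 × 125%/4⌋ = $40,537. Book value $89,184.
Year 3: ⌊$89,184 × 125%/4⌋ = $27,870. Book value $61,314.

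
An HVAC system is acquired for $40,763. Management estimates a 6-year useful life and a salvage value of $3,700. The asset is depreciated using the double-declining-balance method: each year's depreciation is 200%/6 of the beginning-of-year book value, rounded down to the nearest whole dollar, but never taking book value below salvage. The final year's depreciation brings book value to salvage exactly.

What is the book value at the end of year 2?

Depreciable base = $40,763 − $3,700 = $37,063.
Year 1: ⌊$40,763 × 200%/6⌋ = $13,587. Book value $27,176.
Year 2: ⌊$27,176 × 200%/6⌋ = $9,058. Book value $18,118.

$18,118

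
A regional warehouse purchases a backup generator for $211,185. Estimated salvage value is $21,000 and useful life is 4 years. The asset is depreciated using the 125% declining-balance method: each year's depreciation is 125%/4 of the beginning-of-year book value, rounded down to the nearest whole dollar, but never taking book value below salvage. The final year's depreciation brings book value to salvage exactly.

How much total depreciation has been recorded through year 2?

$111,366

Depreciable base = $211,185 − $21,000 = $190,185.
Year 1: ⌊$211,185 × 125%/4⌋ = $65,995. Book value $145,190.
Year 2: ⌊$145,190 × 125%/4⌋ = $45,371. Book value $99,819.
Accumulated through year 2 = $211,185 − $99,819 = $111,366.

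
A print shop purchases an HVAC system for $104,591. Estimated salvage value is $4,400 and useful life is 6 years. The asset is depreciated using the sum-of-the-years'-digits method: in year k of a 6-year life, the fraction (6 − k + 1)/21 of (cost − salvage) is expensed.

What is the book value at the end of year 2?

Depreciable base = $104,591 − $4,400 = $100,191.
Sum of the years' digits = 6+5+4+3+2+1 = 21.
Year 1: $100,191 × 6/21 = $28,626. Book value $75,965.
Year 2: $100,191 × 5/21 = $23,855. Book value $52,110.

$52,110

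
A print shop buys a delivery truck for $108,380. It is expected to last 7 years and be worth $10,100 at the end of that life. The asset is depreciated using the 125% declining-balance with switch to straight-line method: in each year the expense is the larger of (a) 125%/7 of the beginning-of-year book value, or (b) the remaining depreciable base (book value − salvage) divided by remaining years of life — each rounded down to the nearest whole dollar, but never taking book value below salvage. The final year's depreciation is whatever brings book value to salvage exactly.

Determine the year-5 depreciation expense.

Depreciable base = $108,380 − $10,100 = $98,280.
Year 1: DB = ⌊$108,380 × 125%/7⌋ = $19,353; SL = ⌊$98,280/7⌋ = $14,040 → take DB $19,353. Book value $89,027.
Year 2: DB = ⌊$89,027 × 125%/7⌋ = $15,897; SL = ⌊$78,927/6⌋ = $13,154 → take DB $15,897. Book value $73,130.
Year 3: DB = ⌊$73,130 × 125%/7⌋ = $13,058; SL = ⌊$63,030/5⌋ = $12,606 → take DB $13,058. Book value $60,072.
Year 4: DB = ⌊$60,072 × 125%/7⌋ = $10,727; SL = ⌊$49,972/4⌋ = $12,493 → take SL $12,493. Book value $47,579.
Year 5: DB = ⌊$47,579 × 125%/7⌋ = $8,496; SL = ⌊$37,479/3⌋ = $12,493 → take SL $12,493. Book value $35,086.

$12,493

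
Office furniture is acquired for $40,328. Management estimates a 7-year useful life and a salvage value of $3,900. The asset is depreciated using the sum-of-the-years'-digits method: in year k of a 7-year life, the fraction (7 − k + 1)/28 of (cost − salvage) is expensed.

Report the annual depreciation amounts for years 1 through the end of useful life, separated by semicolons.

$9,107; $7,806; $6,505; $5,204; $3,903; $2,602; $1,301

Depreciable base = $40,328 − $3,900 = $36,428.
Sum of the years' digits = 7+6+5+4+3+2+1 = 28.
Year 1: $36,428 × 7/28 = $9,107. Book value $31,221.
Year 2: $36,428 × 6/28 = $7,806. Book value $23,415.
Year 3: $36,428 × 5/28 = $6,505. Book value $16,910.
Year 4: $36,428 × 4/28 = $5,204. Book value $11,706.
Year 5: $36,428 × 3/28 = $3,903. Book value $7,803.
Year 6: $36,428 × 2/28 = $2,602. Book value $5,201.
Year 7: $36,428 × 1/28 = $1,301. Book value $3,900.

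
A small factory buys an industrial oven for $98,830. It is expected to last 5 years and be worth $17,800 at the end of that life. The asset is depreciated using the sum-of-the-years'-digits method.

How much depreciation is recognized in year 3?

Depreciable base = $98,830 − $17,800 = $81,030.
Sum of the years' digits = 5+4+3+2+1 = 15.
Year 1: $81,030 × 5/15 = $27,010. Book value $71,820.
Year 2: $81,030 × 4/15 = $21,608. Book value $50,212.
Year 3: $81,030 × 3/15 = $16,206. Book value $34,006.

$16,206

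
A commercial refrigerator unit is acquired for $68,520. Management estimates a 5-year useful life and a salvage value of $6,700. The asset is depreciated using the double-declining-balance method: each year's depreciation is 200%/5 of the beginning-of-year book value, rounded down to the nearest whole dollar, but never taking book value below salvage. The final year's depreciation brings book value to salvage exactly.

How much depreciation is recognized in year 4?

$5,920

Depreciable base = $68,520 − $6,700 = $61,820.
Year 1: ⌊$68,520 × 200%/5⌋ = $27,408. Book value $41,112.
Year 2: ⌊$41,112 × 200%/5⌋ = $16,444. Book value $24,668.
Year 3: ⌊$24,668 × 200%/5⌋ = $9,867. Book value $14,801.
Year 4: ⌊$14,801 × 200%/5⌋ = $5,920. Book value $8,881.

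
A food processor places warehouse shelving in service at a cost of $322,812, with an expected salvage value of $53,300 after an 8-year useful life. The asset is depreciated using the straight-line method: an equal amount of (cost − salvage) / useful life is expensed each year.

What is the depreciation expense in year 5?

Depreciable base = $322,812 − $53,300 = $269,512.
Annual expense = $269,512 / 8 = $33,689.

$33,689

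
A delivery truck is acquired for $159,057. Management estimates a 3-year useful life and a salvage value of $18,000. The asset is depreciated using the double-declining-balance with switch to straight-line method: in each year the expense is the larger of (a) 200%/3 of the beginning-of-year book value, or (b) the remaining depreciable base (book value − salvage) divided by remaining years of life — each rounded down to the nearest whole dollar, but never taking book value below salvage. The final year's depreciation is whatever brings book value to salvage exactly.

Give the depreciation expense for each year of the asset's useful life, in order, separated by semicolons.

$106,038; $35,019; $0

Depreciable base = $159,057 − $18,000 = $141,057.
Year 1: DB = ⌊$159,057 × 200%/3⌋ = $106,038; SL = ⌊$141,057/3⌋ = $47,019 → take DB $106,038. Book value $53,019.
Year 2: DB = ⌊$53,019 × 200%/3⌋ = $35,346; SL = ⌊$35,019/2⌋ = $17,509 → take DB $35,346, capped at $35,019. Book value $18,000.
Year 3 (final): $18,000 − $18,000 = $0. Book value $18,000.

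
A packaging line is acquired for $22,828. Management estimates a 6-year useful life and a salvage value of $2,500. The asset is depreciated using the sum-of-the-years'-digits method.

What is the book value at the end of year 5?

$3,468

Depreciable base = $22,828 − $2,500 = $20,328.
Sum of the years' digits = 6+5+4+3+2+1 = 21.
Year 1: $20,328 × 6/21 = $5,808. Book value $17,020.
Year 2: $20,328 × 5/21 = $4,840. Book value $12,180.
Year 3: $20,328 × 4/21 = $3,872. Book value $8,308.
Year 4: $20,328 × 3/21 = $2,904. Book value $5,404.
Year 5: $20,328 × 2/21 = $1,936. Book value $3,468.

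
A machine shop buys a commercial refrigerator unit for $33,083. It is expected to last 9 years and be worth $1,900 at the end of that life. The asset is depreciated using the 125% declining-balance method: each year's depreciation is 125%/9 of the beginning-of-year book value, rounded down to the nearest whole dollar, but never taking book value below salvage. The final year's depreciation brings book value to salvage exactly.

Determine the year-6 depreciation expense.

Depreciable base = $33,083 − $1,900 = $31,183.
Year 1: ⌊$33,083 × 125%/9⌋ = $4,594. Book value $28,489.
Year 2: ⌊$28,489 × 125%/9⌋ = $3,956. Book value $24,533.
Year 3: ⌊$24,533 × 125%/9⌋ = $3,407. Book value $21,126.
Year 4: ⌊$21,126 × 125%/9⌋ = $2,934. Book value $18,192.
Year 5: ⌊$18,192 × 125%/9⌋ = $2,526. Book value $15,666.
Year 6: ⌊$15,666 × 125%/9⌋ = $2,175. Book value $13,491.

$2,175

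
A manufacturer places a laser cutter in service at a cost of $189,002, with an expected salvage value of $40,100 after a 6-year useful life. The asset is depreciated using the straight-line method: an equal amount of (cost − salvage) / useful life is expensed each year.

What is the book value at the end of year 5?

Depreciable base = $189,002 − $40,100 = $148,902.
Annual expense = $148,902 / 6 = $24,817.
End of year 1: book value $164,185.
End of year 2: book value $139,368.
End of year 3: book value $114,551.
End of year 4: book value $89,734.
End of year 5: book value $64,917.

$64,917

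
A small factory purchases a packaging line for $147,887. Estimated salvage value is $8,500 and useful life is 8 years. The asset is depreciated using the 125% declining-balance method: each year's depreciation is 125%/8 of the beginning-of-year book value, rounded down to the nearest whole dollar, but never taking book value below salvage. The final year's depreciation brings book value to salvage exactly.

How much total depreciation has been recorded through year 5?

Depreciable base = $147,887 − $8,500 = $139,387.
Year 1: ⌊$147,887 × 125%/8⌋ = $23,107. Book value $124,780.
Year 2: ⌊$124,780 × 125%/8⌋ = $19,496. Book value $105,284.
Year 3: ⌊$105,284 × 125%/8⌋ = $16,450. Book value $88,834.
Year 4: ⌊$88,834 × 125%/8⌋ = $13,880. Book value $74,954.
Year 5: ⌊$74,954 × 125%/8⌋ = $11,711. Book value $63,243.
Accumulated through year 5 = $147,887 − $63,243 = $84,644.

$84,644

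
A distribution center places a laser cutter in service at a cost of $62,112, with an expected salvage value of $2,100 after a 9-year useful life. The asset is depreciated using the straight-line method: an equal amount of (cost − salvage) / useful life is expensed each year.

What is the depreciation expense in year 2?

$6,668

Depreciable base = $62,112 − $2,100 = $60,012.
Annual expense = $60,012 / 9 = $6,668.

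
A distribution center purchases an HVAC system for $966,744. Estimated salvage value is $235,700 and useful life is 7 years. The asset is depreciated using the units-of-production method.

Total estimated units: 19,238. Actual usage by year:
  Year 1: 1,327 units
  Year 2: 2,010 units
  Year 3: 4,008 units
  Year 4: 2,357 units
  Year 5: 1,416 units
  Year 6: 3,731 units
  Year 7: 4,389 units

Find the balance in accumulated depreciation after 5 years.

Depreciable base = $966,744 − $235,700 = $731,044.
Rate = $731,044 / 19,238 units = $38 per unit.
Year 1: 1,327 × $38 = $50,426. Book value $916,318.
Year 2: 2,010 × $38 = $76,380. Book value $839,938.
Year 3: 4,008 × $38 = $152,304. Book value $687,634.
Year 4: 2,357 × $38 = $89,566. Book value $598,068.
Year 5: 1,416 × $38 = $53,808. Book value $544,260.
Accumulated through year 5 = $966,744 − $544,260 = $422,484.

$422,484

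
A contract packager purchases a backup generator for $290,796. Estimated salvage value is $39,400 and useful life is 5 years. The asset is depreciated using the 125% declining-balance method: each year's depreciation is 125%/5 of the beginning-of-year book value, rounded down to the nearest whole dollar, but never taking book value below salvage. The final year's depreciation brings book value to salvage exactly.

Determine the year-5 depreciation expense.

Depreciable base = $290,796 − $39,400 = $251,396.
Year 1: ⌊$290,796 × 125%/5⌋ = $72,699. Book value $218,097.
Year 2: ⌊$218,097 × 125%/5⌋ = $54,524. Book value $163,573.
Year 3: ⌊$163,573 × 125%/5⌋ = $40,893. Book value $122,680.
Year 4: ⌊$122,680 × 125%/5⌋ = $30,670. Book value $92,010.
Year 5 (final): $92,010 − $39,400 = $52,610. Book value $39,400.

$52,610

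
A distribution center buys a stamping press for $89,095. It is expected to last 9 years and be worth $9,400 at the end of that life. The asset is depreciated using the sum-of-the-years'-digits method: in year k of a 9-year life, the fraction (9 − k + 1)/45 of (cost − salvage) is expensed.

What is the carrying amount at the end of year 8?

Depreciable base = $89,095 − $9,400 = $79,695.
Sum of the years' digits = 9+8+7+6+5+4+3+2+1 = 45.
Year 1: $79,695 × 9/45 = $15,939. Book value $73,156.
Year 2: $79,695 × 8/45 = $14,168. Book value $58,988.
Year 3: $79,695 × 7/45 = $12,397. Book value $46,591.
Year 4: $79,695 × 6/45 = $10,626. Book value $35,965.
Year 5: $79,695 × 5/45 = $8,855. Book value $27,110.
Year 6: $79,695 × 4/45 = $7,084. Book value $20,026.
Year 7: $79,695 × 3/45 = $5,313. Book value $14,713.
Year 8: $79,695 × 2/45 = $3,542. Book value $11,171.

$11,171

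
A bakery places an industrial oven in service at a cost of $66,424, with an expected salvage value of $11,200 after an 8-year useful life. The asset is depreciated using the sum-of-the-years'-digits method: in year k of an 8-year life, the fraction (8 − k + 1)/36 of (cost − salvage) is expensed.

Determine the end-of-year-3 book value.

Depreciable base = $66,424 − $11,200 = $55,224.
Sum of the years' digits = 8+7+6+5+4+3+2+1 = 36.
Year 1: $55,224 × 8/36 = $12,272. Book value $54,152.
Year 2: $55,224 × 7/36 = $10,738. Book value $43,414.
Year 3: $55,224 × 6/36 = $9,204. Book value $34,210.

$34,210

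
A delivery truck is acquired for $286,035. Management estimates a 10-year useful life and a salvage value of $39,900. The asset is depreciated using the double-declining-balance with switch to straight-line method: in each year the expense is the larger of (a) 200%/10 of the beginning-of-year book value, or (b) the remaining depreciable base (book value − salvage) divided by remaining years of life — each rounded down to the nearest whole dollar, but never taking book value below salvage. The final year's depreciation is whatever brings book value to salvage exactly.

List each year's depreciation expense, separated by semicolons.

$57,207; $45,765; $36,612; $29,290; $23,432; $18,745; $14,996; $11,997; $8,091; $0

Depreciable base = $286,035 − $39,900 = $246,135.
Year 1: DB = ⌊$286,035 × 200%/10⌋ = $57,207; SL = ⌊$246,135/10⌋ = $24,613 → take DB $57,207. Book value $228,828.
Year 2: DB = ⌊$228,828 × 200%/10⌋ = $45,765; SL = ⌊$188,928/9⌋ = $20,992 → take DB $45,765. Book value $183,063.
Year 3: DB = ⌊$183,063 × 200%/10⌋ = $36,612; SL = ⌊$143,163/8⌋ = $17,895 → take DB $36,612. Book value $146,451.
Year 4: DB = ⌊$146,451 × 200%/10⌋ = $29,290; SL = ⌊$106,551/7⌋ = $15,221 → take DB $29,290. Book value $117,161.
Year 5: DB = ⌊$117,161 × 200%/10⌋ = $23,432; SL = ⌊$77,261/6⌋ = $12,876 → take DB $23,432. Book value $93,729.
Year 6: DB = ⌊$93,729 × 200%/10⌋ = $18,745; SL = ⌊$53,829/5⌋ = $10,765 → take DB $18,745. Book value $74,984.
Year 7: DB = ⌊$74,984 × 200%/10⌋ = $14,996; SL = ⌊$35,084/4⌋ = $8,771 → take DB $14,996. Book value $59,988.
Year 8: DB = ⌊$59,988 × 200%/10⌋ = $11,997; SL = ⌊$20,088/3⌋ = $6,696 → take DB $11,997. Book value $47,991.
Year 9: DB = ⌊$47,991 × 200%/10⌋ = $9,598; SL = ⌊$8,091/2⌋ = $4,045 → take DB $9,598, capped at $8,091. Book value $39,900.
Year 10 (final): $39,900 − $39,900 = $0. Book value $39,900.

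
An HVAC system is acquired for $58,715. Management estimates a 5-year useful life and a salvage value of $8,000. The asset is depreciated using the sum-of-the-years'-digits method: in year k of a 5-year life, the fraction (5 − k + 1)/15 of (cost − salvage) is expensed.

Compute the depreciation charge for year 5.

Depreciable base = $58,715 − $8,000 = $50,715.
Sum of the years' digits = 5+4+3+2+1 = 15.
Year 1: $50,715 × 5/15 = $16,905. Book value $41,810.
Year 2: $50,715 × 4/15 = $13,524. Book value $28,286.
Year 3: $50,715 × 3/15 = $10,143. Book value $18,143.
Year 4: $50,715 × 2/15 = $6,762. Book value $11,381.
Year 5: $50,715 × 1/15 = $3,381. Book value $8,000.

$3,381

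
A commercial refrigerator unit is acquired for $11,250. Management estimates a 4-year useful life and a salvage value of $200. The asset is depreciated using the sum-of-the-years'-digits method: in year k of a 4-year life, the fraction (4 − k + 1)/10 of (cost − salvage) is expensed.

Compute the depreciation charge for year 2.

Depreciable base = $11,250 − $200 = $11,050.
Sum of the years' digits = 4+3+2+1 = 10.
Year 1: $11,050 × 4/10 = $4,420. Book value $6,830.
Year 2: $11,050 × 3/10 = $3,315. Book value $3,515.

$3,315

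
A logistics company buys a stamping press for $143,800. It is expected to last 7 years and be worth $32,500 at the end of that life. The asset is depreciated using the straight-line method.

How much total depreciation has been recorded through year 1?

$15,900

Depreciable base = $143,800 − $32,500 = $111,300.
Annual expense = $111,300 / 7 = $15,900.
End of year 1: book value $127,900.
Accumulated through year 1 = $143,800 − $127,900 = $15,900.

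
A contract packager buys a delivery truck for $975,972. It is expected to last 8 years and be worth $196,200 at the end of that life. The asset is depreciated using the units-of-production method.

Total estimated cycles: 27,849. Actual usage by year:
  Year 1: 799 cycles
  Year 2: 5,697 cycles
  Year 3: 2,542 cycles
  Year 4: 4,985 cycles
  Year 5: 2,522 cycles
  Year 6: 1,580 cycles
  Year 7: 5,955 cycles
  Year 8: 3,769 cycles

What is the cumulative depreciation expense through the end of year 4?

Depreciable base = $975,972 − $196,200 = $779,772.
Rate = $779,772 / 27,849 cycles = $28 per cycle.
Year 1: 799 × $28 = $22,372. Book value $953,600.
Year 2: 5,697 × $28 = $159,516. Book value $794,084.
Year 3: 2,542 × $28 = $71,176. Book value $722,908.
Year 4: 4,985 × $28 = $139,580. Book value $583,328.
Accumulated through year 4 = $975,972 − $583,328 = $392,644.

$392,644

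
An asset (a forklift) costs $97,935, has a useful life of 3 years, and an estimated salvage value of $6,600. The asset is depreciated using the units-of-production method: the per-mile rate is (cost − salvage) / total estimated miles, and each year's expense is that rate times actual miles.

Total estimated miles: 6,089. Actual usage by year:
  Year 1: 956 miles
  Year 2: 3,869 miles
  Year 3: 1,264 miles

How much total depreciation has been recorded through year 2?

$72,375

Depreciable base = $97,935 − $6,600 = $91,335.
Rate = $91,335 / 6,089 miles = $15 per mile.
Year 1: 956 × $15 = $14,340. Book value $83,595.
Year 2: 3,869 × $15 = $58,035. Book value $25,560.
Accumulated through year 2 = $97,935 − $25,560 = $72,375.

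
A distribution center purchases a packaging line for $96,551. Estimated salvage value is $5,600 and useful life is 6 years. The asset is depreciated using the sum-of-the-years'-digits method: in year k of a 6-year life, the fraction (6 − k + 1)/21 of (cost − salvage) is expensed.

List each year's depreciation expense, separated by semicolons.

$25,986; $21,655; $17,324; $12,993; $8,662; $4,331

Depreciable base = $96,551 − $5,600 = $90,951.
Sum of the years' digits = 6+5+4+3+2+1 = 21.
Year 1: $90,951 × 6/21 = $25,986. Book value $70,565.
Year 2: $90,951 × 5/21 = $21,655. Book value $48,910.
Year 3: $90,951 × 4/21 = $17,324. Book value $31,586.
Year 4: $90,951 × 3/21 = $12,993. Book value $18,593.
Year 5: $90,951 × 2/21 = $8,662. Book value $9,931.
Year 6: $90,951 × 1/21 = $4,331. Book value $5,600.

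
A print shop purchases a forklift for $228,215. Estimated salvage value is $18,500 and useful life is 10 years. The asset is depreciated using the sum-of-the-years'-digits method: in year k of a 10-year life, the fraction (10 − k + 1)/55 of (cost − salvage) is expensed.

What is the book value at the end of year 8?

Depreciable base = $228,215 − $18,500 = $209,715.
Sum of the years' digits = 10+9+8+7+6+5+4+3+2+1 = 55.
Year 1: $209,715 × 10/55 = $38,130. Book value $190,085.
Year 2: $209,715 × 9/55 = $34,317. Book value $155,768.
Year 3: $209,715 × 8/55 = $30,504. Book value $125,264.
Year 4: $209,715 × 7/55 = $26,691. Book value $98,573.
Year 5: $209,715 × 6/55 = $22,878. Book value $75,695.
Year 6: $209,715 × 5/55 = $19,065. Book value $56,630.
Year 7: $209,715 × 4/55 = $15,252. Book value $41,378.
Year 8: $209,715 × 3/55 = $11,439. Book value $29,939.

$29,939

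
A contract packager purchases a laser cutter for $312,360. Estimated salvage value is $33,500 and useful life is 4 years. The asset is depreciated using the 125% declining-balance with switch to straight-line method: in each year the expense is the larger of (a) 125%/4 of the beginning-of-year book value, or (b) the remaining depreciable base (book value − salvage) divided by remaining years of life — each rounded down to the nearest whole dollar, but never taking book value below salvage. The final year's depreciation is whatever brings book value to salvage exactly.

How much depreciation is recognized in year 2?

$67,108

Depreciable base = $312,360 − $33,500 = $278,860.
Year 1: DB = ⌊$312,360 × 125%/4⌋ = $97,612; SL = ⌊$278,860/4⌋ = $69,715 → take DB $97,612. Book value $214,748.
Year 2: DB = ⌊$214,748 × 125%/4⌋ = $67,108; SL = ⌊$181,248/3⌋ = $60,416 → take DB $67,108. Book value $147,640.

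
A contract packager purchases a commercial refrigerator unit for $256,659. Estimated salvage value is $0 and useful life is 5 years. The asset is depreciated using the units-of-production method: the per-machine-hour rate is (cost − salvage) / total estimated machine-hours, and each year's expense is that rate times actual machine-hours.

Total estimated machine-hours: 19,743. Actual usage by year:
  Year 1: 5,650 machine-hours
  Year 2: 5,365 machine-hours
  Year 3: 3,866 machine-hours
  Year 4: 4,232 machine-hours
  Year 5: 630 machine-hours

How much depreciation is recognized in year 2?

Depreciable base = $256,659 − $0 = $256,659.
Rate = $256,659 / 19,743 machine-hours = $13 per machine-hour.
Year 1: 5,650 × $13 = $73,450. Book value $183,209.
Year 2: 5,365 × $13 = $69,745. Book value $113,464.

$69,745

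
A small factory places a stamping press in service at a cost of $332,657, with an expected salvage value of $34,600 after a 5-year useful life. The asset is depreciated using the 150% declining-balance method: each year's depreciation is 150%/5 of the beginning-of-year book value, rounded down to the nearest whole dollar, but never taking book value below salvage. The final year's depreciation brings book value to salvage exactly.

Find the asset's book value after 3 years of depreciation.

Depreciable base = $332,657 − $34,600 = $298,057.
Year 1: ⌊$332,657 × 150%/5⌋ = $99,797. Book value $232,860.
Year 2: ⌊$232,860 × 150%/5⌋ = $69,858. Book value $163,002.
Year 3: ⌊$163,002 × 150%/5⌋ = $48,900. Book value $114,102.

$114,102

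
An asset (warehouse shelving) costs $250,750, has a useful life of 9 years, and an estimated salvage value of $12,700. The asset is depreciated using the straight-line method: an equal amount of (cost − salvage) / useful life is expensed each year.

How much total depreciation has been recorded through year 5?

$132,250

Depreciable base = $250,750 − $12,700 = $238,050.
Annual expense = $238,050 / 9 = $26,450.
End of year 1: book value $224,300.
End of year 2: book value $197,850.
End of year 3: book value $171,400.
End of year 4: book value $144,950.
End of year 5: book value $118,500.
Accumulated through year 5 = $250,750 − $118,500 = $132,250.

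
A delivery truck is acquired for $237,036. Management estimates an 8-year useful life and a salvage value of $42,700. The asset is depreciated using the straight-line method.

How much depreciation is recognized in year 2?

$24,292

Depreciable base = $237,036 − $42,700 = $194,336.
Annual expense = $194,336 / 8 = $24,292.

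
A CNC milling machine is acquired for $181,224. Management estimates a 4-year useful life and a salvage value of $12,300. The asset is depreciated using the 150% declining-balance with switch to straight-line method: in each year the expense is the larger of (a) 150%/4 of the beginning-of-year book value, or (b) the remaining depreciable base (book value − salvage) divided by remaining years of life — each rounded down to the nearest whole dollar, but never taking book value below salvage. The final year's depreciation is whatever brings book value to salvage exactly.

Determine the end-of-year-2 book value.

Depreciable base = $181,224 − $12,300 = $168,924.
Year 1: DB = ⌊$181,224 × 150%/4⌋ = $67,959; SL = ⌊$168,924/4⌋ = $42,231 → take DB $67,959. Book value $113,265.
Year 2: DB = ⌊$113,265 × 150%/4⌋ = $42,474; SL = ⌊$100,965/3⌋ = $33,655 → take DB $42,474. Book value $70,791.

$70,791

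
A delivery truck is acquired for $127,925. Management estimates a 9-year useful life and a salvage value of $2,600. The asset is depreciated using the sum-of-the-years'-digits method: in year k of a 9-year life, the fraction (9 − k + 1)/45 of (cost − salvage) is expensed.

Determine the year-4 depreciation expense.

$16,710

Depreciable base = $127,925 − $2,600 = $125,325.
Sum of the years' digits = 9+8+7+6+5+4+3+2+1 = 45.
Year 1: $125,325 × 9/45 = $25,065. Book value $102,860.
Year 2: $125,325 × 8/45 = $22,280. Book value $80,580.
Year 3: $125,325 × 7/45 = $19,495. Book value $61,085.
Year 4: $125,325 × 6/45 = $16,710. Book value $44,375.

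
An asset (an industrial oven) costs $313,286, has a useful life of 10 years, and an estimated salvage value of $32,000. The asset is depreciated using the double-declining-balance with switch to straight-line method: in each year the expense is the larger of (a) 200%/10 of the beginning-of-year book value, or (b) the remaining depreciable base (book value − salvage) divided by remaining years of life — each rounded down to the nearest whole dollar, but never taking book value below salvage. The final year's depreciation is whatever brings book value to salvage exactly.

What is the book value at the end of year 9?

Depreciable base = $313,286 − $32,000 = $281,286.
Year 1: DB = ⌊$313,286 × 200%/10⌋ = $62,657; SL = ⌊$281,286/10⌋ = $28,128 → take DB $62,657. Book value $250,629.
Year 2: DB = ⌊$250,629 × 200%/10⌋ = $50,125; SL = ⌊$218,629/9⌋ = $24,292 → take DB $50,125. Book value $200,504.
Year 3: DB = ⌊$200,504 × 200%/10⌋ = $40,100; SL = ⌊$168,504/8⌋ = $21,063 → take DB $40,100. Book value $160,404.
Year 4: DB = ⌊$160,404 × 200%/10⌋ = $32,080; SL = ⌊$128,404/7⌋ = $18,343 → take DB $32,080. Book value $128,324.
Year 5: DB = ⌊$128,324 × 200%/10⌋ = $25,664; SL = ⌊$96,324/6⌋ = $16,054 → take DB $25,664. Book value $102,660.
Year 6: DB = ⌊$102,660 × 200%/10⌋ = $20,532; SL = ⌊$70,660/5⌋ = $14,132 → take DB $20,532. Book value $82,128.
Year 7: DB = ⌊$82,128 × 200%/10⌋ = $16,425; SL = ⌊$50,128/4⌋ = $12,532 → take DB $16,425. Book value $65,703.
Year 8: DB = ⌊$65,703 × 200%/10⌋ = $13,140; SL = ⌊$33,703/3⌋ = $11,234 → take DB $13,140. Book value $52,563.
Year 9: DB = ⌊$52,563 × 200%/10⌋ = $10,512; SL = ⌊$20,563/2⌋ = $10,281 → take DB $10,512. Book value $42,051.

$42,051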